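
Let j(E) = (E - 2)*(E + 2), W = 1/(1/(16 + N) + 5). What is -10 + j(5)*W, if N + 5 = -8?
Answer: -97/16 ≈ -6.0625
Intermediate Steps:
N = -13 (N = -5 - 8 = -13)
W = 3/16 (W = 1/(1/(16 - 13) + 5) = 1/(1/3 + 5) = 1/(⅓ + 5) = 1/(16/3) = 3/16 ≈ 0.18750)
j(E) = (-2 + E)*(2 + E)
-10 + j(5)*W = -10 + (-4 + 5²)*(3/16) = -10 + (-4 + 25)*(3/16) = -10 + 21*(3/16) = -10 + 63/16 = -97/16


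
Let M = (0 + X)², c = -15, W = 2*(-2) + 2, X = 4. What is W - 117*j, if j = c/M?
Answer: 1723/16 ≈ 107.69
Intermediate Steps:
W = -2 (W = -4 + 2 = -2)
M = 16 (M = (0 + 4)² = 4² = 16)
j = -15/16 ≈ -0.93750
W - 117*j = -2 - 117*(-15/16) = -2 + 1755/16 = 1723/16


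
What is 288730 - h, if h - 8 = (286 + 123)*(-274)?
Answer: 400788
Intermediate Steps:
h = -112058 (h = 8 + (286 + 123)*(-274) = 8 + 409*(-274) = 8 - 112066 = -112058)
288730 - h = 288730 - 1*(-112058) = 288730 + 112058 = 400788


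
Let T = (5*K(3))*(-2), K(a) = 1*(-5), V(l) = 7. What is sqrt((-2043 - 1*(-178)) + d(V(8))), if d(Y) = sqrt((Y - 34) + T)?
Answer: sqrt(-1865 + sqrt(23)) ≈ 43.13*I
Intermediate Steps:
K(a) = -5
T = 50 (T = (5*(-5))*(-2) = -25*(-2) = 50)
d(Y) = sqrt(16 + Y) (d(Y) = sqrt((Y - 34) + 50) = sqrt((-34 + Y) + 50) = sqrt(16 + Y))
sqrt((-2043 - 1*(-178)) + d(V(8))) = sqrt((-2043 - 1*(-178)) + sqrt(16 + 7)) = sqrt((-2043 + 178) + sqrt(23)) = sqrt(-1865 + sqrt(23))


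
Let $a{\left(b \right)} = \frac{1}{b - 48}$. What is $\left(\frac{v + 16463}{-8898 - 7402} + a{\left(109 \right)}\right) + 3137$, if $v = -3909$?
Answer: $\frac{1559184803}{497150} \approx 3136.2$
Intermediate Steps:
$a{\left(b \right)} = \frac{1}{-48 + b}$
$\left(\frac{v + 16463}{-8898 - 7402} + a{\left(109 \right)}\right) + 3137 = \left(\frac{-3909 + 16463}{-8898 - 7402} + \frac{1}{-48 + 109}\right) + 3137 = \left(\frac{12554}{-16300} + \frac{1}{61}\right) + 3137 = \left(12554 \left(- \frac{1}{16300}\right) + \frac{1}{61}\right) + 3137 = \left(- \frac{6277}{8150} + \frac{1}{61}\right) + 3137 = - \frac{374747}{497150} + 3137 = \frac{1559184803}{497150}$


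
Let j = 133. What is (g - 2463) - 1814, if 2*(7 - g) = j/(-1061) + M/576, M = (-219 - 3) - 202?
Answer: -652321871/152784 ≈ -4269.6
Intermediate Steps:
M = -424 (M = -222 - 202 = -424)
g = 1135297/152784 (g = 7 - (133/(-1061) - 424/576)/2 = 7 - (133*(-1/1061) - 424*1/576)/2 = 7 - (-133/1061 - 53/72)/2 = 7 - ½*(-65809/76392) = 7 + 65809/152784 = 1135297/152784 ≈ 7.4307)
(g - 2463) - 1814 = (1135297/152784 - 2463) - 1814 = -375171695/152784 - 1814 = -652321871/152784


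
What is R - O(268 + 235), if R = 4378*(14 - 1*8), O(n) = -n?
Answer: 26771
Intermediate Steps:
R = 26268 (R = 4378*(14 - 8) = 4378*6 = 26268)
R - O(268 + 235) = 26268 - (-1)*(268 + 235) = 26268 - (-1)*503 = 26268 - 1*(-503) = 26268 + 503 = 26771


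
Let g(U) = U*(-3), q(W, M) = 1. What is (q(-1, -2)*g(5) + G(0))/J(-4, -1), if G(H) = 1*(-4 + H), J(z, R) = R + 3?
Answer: -19/2 ≈ -9.5000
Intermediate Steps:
J(z, R) = 3 + R
g(U) = -3*U
G(H) = -4 + H
(q(-1, -2)*g(5) + G(0))/J(-4, -1) = (1*(-3*5) + (-4 + 0))/(3 - 1) = (1*(-15) - 4)/2 = (-15 - 4)*(½) = -19*½ = -19/2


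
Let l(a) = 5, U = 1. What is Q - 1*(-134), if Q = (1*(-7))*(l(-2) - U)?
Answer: 106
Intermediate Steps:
Q = -28 (Q = (1*(-7))*(5 - 1*1) = -7*(5 - 1) = -7*4 = -28)
Q - 1*(-134) = -28 - 1*(-134) = -28 + 134 = 106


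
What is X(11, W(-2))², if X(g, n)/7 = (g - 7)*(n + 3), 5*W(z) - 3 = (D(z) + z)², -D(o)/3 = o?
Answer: 906304/25 ≈ 36252.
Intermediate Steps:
D(o) = -3*o
W(z) = ⅗ + 4*z²/5 (W(z) = ⅗ + (-3*z + z)²/5 = ⅗ + (-2*z)²/5 = ⅗ + (4*z²)/5 = ⅗ + 4*z²/5)
X(g, n) = 7*(-7 + g)*(3 + n) (X(g, n) = 7*((g - 7)*(n + 3)) = 7*((-7 + g)*(3 + n)) = 7*(-7 + g)*(3 + n))
X(11, W(-2))² = (-147 - 49*(⅗ + (⅘)*(-2)²) + 21*11 + 7*11*(⅗ + (⅘)*(-2)²))² = (-147 - 49*(⅗ + (⅘)*4) + 231 + 7*11*(⅗ + (⅘)*4))² = (-147 - 49*(⅗ + 16/5) + 231 + 7*11*(⅗ + 16/5))² = (-147 - 49*19/5 + 231 + 7*11*(19/5))² = (-147 - 931/5 + 231 + 1463/5)² = (952/5)² = 906304/25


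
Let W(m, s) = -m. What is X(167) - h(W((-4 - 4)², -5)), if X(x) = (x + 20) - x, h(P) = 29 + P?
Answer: 55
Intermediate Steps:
X(x) = 20 (X(x) = (20 + x) - x = 20)
X(167) - h(W((-4 - 4)², -5)) = 20 - (29 - (-4 - 4)²) = 20 - (29 - 1*(-8)²) = 20 - (29 - 1*64) = 20 - (29 - 64) = 20 - 1*(-35) = 20 + 35 = 55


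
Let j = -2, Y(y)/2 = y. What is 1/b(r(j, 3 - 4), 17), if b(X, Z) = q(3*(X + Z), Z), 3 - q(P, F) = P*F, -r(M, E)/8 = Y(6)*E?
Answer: -1/5760 ≈ -0.00017361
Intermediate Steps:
Y(y) = 2*y
r(M, E) = -96*E (r(M, E) = -8*2*6*E = -96*E)
q(P, F) = 3 - F*P (q(P, F) = 3 - P*F = 3 - F*P)
b(X, Z) = 3 - Z*(3*X + 3*Z) (b(X, Z) = 3 - Z*3*(X + Z) = 3 - Z*(3*X + 3*Z))
1/b(r(j, 3 - 4), 17) = 1/(3 - 3*17*(-96*(3 - 4) + 17)) = 1/(3 - 3*17*(-96*(-1) + 17)) = 1/(3 - 3*17*(96 + 17)) = 1/(3 - 3*17*113) = 1/(3 - 5763) = 1/(-5760) = -1/5760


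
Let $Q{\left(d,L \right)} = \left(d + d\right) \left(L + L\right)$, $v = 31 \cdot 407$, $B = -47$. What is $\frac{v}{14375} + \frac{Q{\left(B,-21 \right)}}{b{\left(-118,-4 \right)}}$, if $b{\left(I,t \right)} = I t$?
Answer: $\frac{15676931}{1696250} \approx 9.2421$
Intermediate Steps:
$v = 12617$
$Q{\left(d,L \right)} = 4 L d$ ($Q{\left(d,L \right)} = 2 d 2 L = 4 L d$)
$\frac{v}{14375} + \frac{Q{\left(B,-21 \right)}}{b{\left(-118,-4 \right)}} = \frac{12617}{14375} + \frac{4 \left(-21\right) \left(-47\right)}{\left(-118\right) \left(-4\right)} = 12617 \cdot \frac{1}{14375} + \frac{3948}{472} = \frac{12617}{14375} + 3948 \cdot \frac{1}{472} = \frac{12617}{14375} + \frac{987}{118} = \frac{15676931}{1696250}$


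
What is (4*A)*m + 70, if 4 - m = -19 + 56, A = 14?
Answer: -1778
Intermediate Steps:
m = -33 (m = 4 - (-19 + 56) = 4 - 1*37 = 4 - 37 = -33)
(4*A)*m + 70 = (4*14)*(-33) + 70 = 56*(-33) + 70 = -1848 + 70 = -1778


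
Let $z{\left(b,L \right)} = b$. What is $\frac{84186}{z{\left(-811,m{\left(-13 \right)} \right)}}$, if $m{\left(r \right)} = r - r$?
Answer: $- \frac{84186}{811} \approx -103.81$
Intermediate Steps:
$m{\left(r \right)} = 0$
$\frac{84186}{z{\left(-811,m{\left(-13 \right)} \right)}} = \frac{84186}{-811} = 84186 \left(- \frac{1}{811}\right) = - \frac{84186}{811}$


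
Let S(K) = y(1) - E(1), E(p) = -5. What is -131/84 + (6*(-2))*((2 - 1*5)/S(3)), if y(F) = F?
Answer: 373/84 ≈ 4.4405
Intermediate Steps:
S(K) = 6 (S(K) = 1 - 1*(-5) = 1 + 5 = 6)
-131/84 + (6*(-2))*((2 - 1*5)/S(3)) = -131/84 + (6*(-2))*((2 - 1*5)/6) = -131*1/84 - 12*(2 - 5)/6 = -131/84 - (-36)/6 = -131/84 - 12*(-1/2) = -131/84 + 6 = 373/84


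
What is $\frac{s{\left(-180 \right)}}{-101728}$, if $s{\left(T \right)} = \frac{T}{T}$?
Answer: $- \frac{1}{101728} \approx -9.8301 \cdot 10^{-6}$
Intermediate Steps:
$s{\left(T \right)} = 1$
$\frac{s{\left(-180 \right)}}{-101728} = 1 \frac{1}{-101728} = 1 \left(- \frac{1}{101728}\right) = - \frac{1}{101728}$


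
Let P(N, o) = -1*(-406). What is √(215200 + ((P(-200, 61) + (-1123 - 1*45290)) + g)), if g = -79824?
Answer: √89369 ≈ 298.95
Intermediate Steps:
P(N, o) = 406
√(215200 + ((P(-200, 61) + (-1123 - 1*45290)) + g)) = √(215200 + ((406 + (-1123 - 1*45290)) - 79824)) = √(215200 + ((406 + (-1123 - 45290)) - 79824)) = √(215200 + ((406 - 46413) - 79824)) = √(215200 + (-46007 - 79824)) = √(215200 - 125831) = √89369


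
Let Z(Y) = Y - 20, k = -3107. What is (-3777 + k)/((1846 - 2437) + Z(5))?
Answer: 3442/303 ≈ 11.360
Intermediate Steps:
Z(Y) = -20 + Y
(-3777 + k)/((1846 - 2437) + Z(5)) = (-3777 - 3107)/((1846 - 2437) + (-20 + 5)) = -6884/(-591 - 15) = -6884/(-606) = -6884*(-1/606) = 3442/303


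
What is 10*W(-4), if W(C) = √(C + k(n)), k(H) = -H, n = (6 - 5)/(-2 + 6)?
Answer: 5*I*√17 ≈ 20.616*I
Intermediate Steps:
n = ¼ (n = 1/4 = 1*(¼) = ¼ ≈ 0.25000)
W(C) = √(-¼ + C) (W(C) = √(C - 1*¼) = √(C - ¼) = √(-¼ + C))
10*W(-4) = 10*(√(-1 + 4*(-4))/2) = 10*(√(-1 - 16)/2) = 10*(√(-17)/2) = 10*((I*√17)/2) = 10*(I*√17/2) = 5*I*√17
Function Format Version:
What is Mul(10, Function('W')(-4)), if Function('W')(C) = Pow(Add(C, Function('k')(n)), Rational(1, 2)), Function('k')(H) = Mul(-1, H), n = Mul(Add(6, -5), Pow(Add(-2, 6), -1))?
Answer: Mul(5, I, Pow(17, Rational(1, 2))) ≈ Mul(20.616, I)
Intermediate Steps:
n = Rational(1, 4) (n = Mul(1, Pow(4, -1)) = Mul(1, Rational(1, 4)) = Rational(1, 4) ≈ 0.25000)
Function('W')(C) = Pow(Add(Rational(-1, 4), C), Rational(1, 2)) (Function('W')(C) = Pow(Add(C, Mul(-1, Rational(1, 4))), Rational(1, 2)) = Pow(Add(C, Rational(-1, 4)), Rational(1, 2)) = Pow(Add(Rational(-1, 4), C), Rational(1, 2)))
Mul(10, Function('W')(-4)) = Mul(10, Mul(Rational(1, 2), Pow(Add(-1, Mul(4, -4)), Rational(1, 2)))) = Mul(10, Mul(Rational(1, 2), Pow(Add(-1, -16), Rational(1, 2)))) = Mul(10, Mul(Rational(1, 2), Pow(-17, Rational(1, 2)))) = Mul(10, Mul(Rational(1, 2), Mul(I, Pow(17, Rational(1, 2))))) = Mul(10, Mul(Rational(1, 2), I, Pow(17, Rational(1, 2)))) = Mul(5, I, Pow(17, Rational(1, 2)))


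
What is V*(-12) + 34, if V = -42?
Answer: 538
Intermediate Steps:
V*(-12) + 34 = -42*(-12) + 34 = 504 + 34 = 538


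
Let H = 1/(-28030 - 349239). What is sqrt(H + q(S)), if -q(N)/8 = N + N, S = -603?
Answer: sqrt(1373218155009659)/377269 ≈ 98.224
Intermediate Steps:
q(N) = -16*N (q(N) = -8*(N + N) = -16*N)
H = -1/377269 (H = 1/(-377269) = -1/377269 ≈ -2.6506e-6)
sqrt(H + q(S)) = sqrt(-1/377269 - 16*(-603)) = sqrt(-1/377269 + 9648) = sqrt(3639891311/377269) = sqrt(1373218155009659)/377269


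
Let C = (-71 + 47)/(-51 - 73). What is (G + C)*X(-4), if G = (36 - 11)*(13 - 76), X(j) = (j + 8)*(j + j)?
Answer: 1562208/31 ≈ 50394.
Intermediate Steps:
X(j) = 2*j*(8 + j) (X(j) = (8 + j)*(2*j) = 2*j*(8 + j))
G = -1575 (G = 25*(-63) = -1575)
C = 6/31 (C = -24/(-124) = -24*(-1/124) = 6/31 ≈ 0.19355)
(G + C)*X(-4) = (-1575 + 6/31)*(2*(-4)*(8 - 4)) = -97638*(-4)*4/31 = -48819/31*(-32) = 1562208/31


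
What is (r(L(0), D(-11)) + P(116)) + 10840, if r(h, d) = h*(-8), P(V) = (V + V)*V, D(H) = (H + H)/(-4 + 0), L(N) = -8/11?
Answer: 415336/11 ≈ 37758.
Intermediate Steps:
L(N) = -8/11 (L(N) = -8*1/11 = -8/11)
D(H) = -H/2 (D(H) = (2*H)/(-4) = (2*H)*(-¼) = -H/2)
P(V) = 2*V² (P(V) = (2*V)*V = 2*V²)
r(h, d) = -8*h
(r(L(0), D(-11)) + P(116)) + 10840 = (-8*(-8/11) + 2*116²) + 10840 = (64/11 + 2*13456) + 10840 = (64/11 + 26912) + 10840 = 296096/11 + 10840 = 415336/11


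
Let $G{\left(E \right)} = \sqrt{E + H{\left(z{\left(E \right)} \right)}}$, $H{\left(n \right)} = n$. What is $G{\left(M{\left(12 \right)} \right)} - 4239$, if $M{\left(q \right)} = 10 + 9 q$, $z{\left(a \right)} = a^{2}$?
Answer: $-4239 + \sqrt{14042} \approx -4120.5$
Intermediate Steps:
$G{\left(E \right)} = \sqrt{E + E^{2}}$
$G{\left(M{\left(12 \right)} \right)} - 4239 = \sqrt{\left(10 + 9 \cdot 12\right) \left(1 + \left(10 + 9 \cdot 12\right)\right)} - 4239 = \sqrt{\left(10 + 108\right) \left(1 + \left(10 + 108\right)\right)} - 4239 = \sqrt{118 \left(1 + 118\right)} - 4239 = \sqrt{118 \cdot 119} - 4239 = \sqrt{14042} - 4239 = -4239 + \sqrt{14042}$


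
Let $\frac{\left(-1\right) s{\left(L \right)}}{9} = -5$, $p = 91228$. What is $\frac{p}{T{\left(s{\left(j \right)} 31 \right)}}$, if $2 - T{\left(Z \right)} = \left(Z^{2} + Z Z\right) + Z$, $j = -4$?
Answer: $- \frac{91228}{3893443} \approx -0.023431$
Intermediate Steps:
$s{\left(L \right)} = 45$ ($s{\left(L \right)} = \left(-9\right) \left(-5\right) = 45$)
$T{\left(Z \right)} = 2 - Z - 2 Z^{2}$ ($T{\left(Z \right)} = 2 - \left(\left(Z^{2} + Z Z\right) + Z\right) = 2 - \left(\left(Z^{2} + Z^{2}\right) + Z\right) = 2 - \left(2 Z^{2} + Z\right) = 2 - \left(Z + 2 Z^{2}\right) = 2 - Z - 2 Z^{2}$)
$\frac{p}{T{\left(s{\left(j \right)} 31 \right)}} = \frac{91228}{2 - 45 \cdot 31 - 2 \left(45 \cdot 31\right)^{2}} = \frac{91228}{2 - 1395 - 2 \cdot 1395^{2}} = \frac{91228}{2 - 1395 - 3892050} = \frac{91228}{-3893443} = 91228 \left(- \frac{1}{3893443}\right) = - \frac{91228}{3893443}$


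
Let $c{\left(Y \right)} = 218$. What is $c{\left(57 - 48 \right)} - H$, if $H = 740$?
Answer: $-522$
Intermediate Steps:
$c{\left(57 - 48 \right)} - H = 218 - 740 = -522$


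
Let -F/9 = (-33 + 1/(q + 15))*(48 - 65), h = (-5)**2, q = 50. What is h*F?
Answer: -1640160/13 ≈ -1.2617e+5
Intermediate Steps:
h = 25
F = -328032/65 (F = -9*(-33 + 1/(50 + 15))*(48 - 65) = -9*(-33 + 1/65)*(-17) = -(-19296)*(-17)/65 = -9*36448/65 = -328032/65 ≈ -5046.6)
h*F = 25*(-328032/65) = -1640160/13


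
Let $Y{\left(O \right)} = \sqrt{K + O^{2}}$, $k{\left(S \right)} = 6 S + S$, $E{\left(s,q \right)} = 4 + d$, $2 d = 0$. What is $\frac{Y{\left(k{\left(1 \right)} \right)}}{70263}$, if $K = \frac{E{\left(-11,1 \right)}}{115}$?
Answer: $\frac{\sqrt{648485}}{8080245} \approx 9.9661 \cdot 10^{-5}$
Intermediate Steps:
$d = 0$ ($d = \frac{1}{2} \cdot 0 = 0$)
$E{\left(s,q \right)} = 4$ ($E{\left(s,q \right)} = 4 + 0 = 4$)
$k{\left(S \right)} = 7 S$
$K = \frac{4}{115} \approx 0.034783$
$Y{\left(O \right)} = \sqrt{\frac{4}{115} + O^{2}}$
$\frac{Y{\left(k{\left(1 \right)} \right)}}{70263} = \frac{\frac{1}{115} \sqrt{460 + 13225 \left(7 \cdot 1\right)^{2}}}{70263} = \frac{\sqrt{460 + 13225 \cdot 7^{2}}}{115} \cdot \frac{1}{70263} = \frac{\sqrt{460 + 13225 \cdot 49}}{115} \cdot \frac{1}{70263} = \frac{\sqrt{460 + 648025}}{115} \cdot \frac{1}{70263} = \frac{\sqrt{648485}}{115} \cdot \frac{1}{70263} = \frac{\sqrt{648485}}{8080245}$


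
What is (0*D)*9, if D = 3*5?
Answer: 0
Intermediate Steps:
D = 15
(0*D)*9 = (0*15)*9 = 0*9 = 0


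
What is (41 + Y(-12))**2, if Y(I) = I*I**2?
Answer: 2845969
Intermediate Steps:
Y(I) = I**3
(41 + Y(-12))**2 = (41 + (-12)**3)**2 = (41 - 1728)**2 = (-1687)**2 = 2845969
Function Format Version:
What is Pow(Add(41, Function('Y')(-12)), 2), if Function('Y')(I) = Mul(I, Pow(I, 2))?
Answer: 2845969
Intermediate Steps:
Function('Y')(I) = Pow(I, 3)
Pow(Add(41, Function('Y')(-12)), 2) = Pow(Add(41, Pow(-12, 3)), 2) = Pow(Add(41, -1728), 2) = Pow(-1687, 2) = 2845969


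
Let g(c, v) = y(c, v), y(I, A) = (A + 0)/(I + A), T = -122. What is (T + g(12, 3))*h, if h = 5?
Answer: -609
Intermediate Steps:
y(I, A) = A/(A + I)
g(c, v) = v/(c + v) (g(c, v) = v/(v + c) = v/(c + v))
(T + g(12, 3))*h = (-122 + 3/(12 + 3))*5 = (-122 + 3/15)*5 = (-122 + 3*(1/15))*5 = (-122 + 1/5)*5 = -609/5*5 = -609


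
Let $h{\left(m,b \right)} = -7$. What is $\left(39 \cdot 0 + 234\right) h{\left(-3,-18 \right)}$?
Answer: $-1638$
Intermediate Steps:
$\left(39 \cdot 0 + 234\right) h{\left(-3,-18 \right)} = \left(39 \cdot 0 + 234\right) \left(-7\right) = \left(0 + 234\right) \left(-7\right) = 234 \left(-7\right) = -1638$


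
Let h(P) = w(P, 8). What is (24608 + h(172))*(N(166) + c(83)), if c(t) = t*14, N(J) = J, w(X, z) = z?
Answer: 32690048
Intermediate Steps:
c(t) = 14*t
h(P) = 8
(24608 + h(172))*(N(166) + c(83)) = (24608 + 8)*(166 + 14*83) = 24616*(166 + 1162) = 24616*1328 = 32690048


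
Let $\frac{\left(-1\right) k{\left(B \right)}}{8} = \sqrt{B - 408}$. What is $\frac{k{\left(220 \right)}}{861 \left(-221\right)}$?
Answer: $\frac{16 i \sqrt{47}}{190281} \approx 0.00057647 i$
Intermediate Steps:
$k{\left(B \right)} = - 8 \sqrt{-408 + B}$ ($k{\left(B \right)} = - 8 \sqrt{B - 408} = - 8 \sqrt{-408 + B}$)
$\frac{k{\left(220 \right)}}{861 \left(-221\right)} = \frac{\left(-8\right) \sqrt{-408 + 220}}{861 \left(-221\right)} = \frac{\left(-8\right) \sqrt{-188}}{-190281} = - 8 \cdot 2 i \sqrt{47} \left(- \frac{1}{190281}\right) = - 16 i \sqrt{47} \left(- \frac{1}{190281}\right) = \frac{16 i \sqrt{47}}{190281}$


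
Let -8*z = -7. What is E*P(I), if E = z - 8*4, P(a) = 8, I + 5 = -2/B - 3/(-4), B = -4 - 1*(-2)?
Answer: -249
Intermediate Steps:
z = 7/8 (z = -⅛*(-7) = 7/8 ≈ 0.87500)
B = -2 (B = -4 + 2 = -2)
I = -13/4 (I = -5 + (-2/(-2) - 3/(-4)) = -5 + (-2*(-½) - 3*(-¼)) = -5 + (1 + ¾) = -5 + 7/4 = -13/4 ≈ -3.2500)
E = -249/8 (E = 7/8 - 8*4 = 7/8 - 32 = -249/8 ≈ -31.125)
E*P(I) = -249/8*8 = -249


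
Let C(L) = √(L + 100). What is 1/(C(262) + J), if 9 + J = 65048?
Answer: 65039/4230071159 - √362/4230071159 ≈ 1.5371e-5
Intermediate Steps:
J = 65039 (J = -9 + 65048 = 65039)
C(L) = √(100 + L)
1/(C(262) + J) = 1/(√(100 + 262) + 65039) = 1/(√362 + 65039) = 1/(65039 + √362)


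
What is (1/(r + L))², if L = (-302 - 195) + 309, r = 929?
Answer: 1/549081 ≈ 1.8212e-6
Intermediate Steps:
L = -188 (L = -497 + 309 = -188)
(1/(r + L))² = (1/(929 - 188))² = (1/741)² = 1/549081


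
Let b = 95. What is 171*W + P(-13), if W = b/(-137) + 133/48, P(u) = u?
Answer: 750181/2192 ≈ 342.24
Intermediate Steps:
W = 13661/6576 (W = 95/(-137) + 133/48 = 95*(-1/137) + 133*(1/48) = -95/137 + 133/48 = 13661/6576 ≈ 2.0774)
171*W + P(-13) = 171*(13661/6576) - 13 = 778677/2192 - 13 = 750181/2192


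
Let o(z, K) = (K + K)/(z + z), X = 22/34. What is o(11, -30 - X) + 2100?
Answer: 392179/187 ≈ 2097.2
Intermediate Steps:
X = 11/17 (X = 22*(1/34) = 11/17 ≈ 0.64706)
o(z, K) = K/z (o(z, K) = (2*K)/((2*z)) = (2*K)*(1/(2*z)) = K/z)
o(11, -30 - X) + 2100 = (-30 - 1*11/17)/11 + 2100 = (-30 - 11/17)*(1/11) + 2100 = -521/17*1/11 + 2100 = -521/187 + 2100 = 392179/187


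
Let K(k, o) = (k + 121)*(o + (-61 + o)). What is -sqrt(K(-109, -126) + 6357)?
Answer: -51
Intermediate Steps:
K(k, o) = (-61 + 2*o)*(121 + k) (K(k, o) = (121 + k)*(-61 + 2*o) = (-61 + 2*o)*(121 + k))
-sqrt(K(-109, -126) + 6357) = -sqrt((-7381 - 61*(-109) + 242*(-126) + 2*(-109)*(-126)) + 6357) = -sqrt((-7381 + 6649 - 30492 + 27468) + 6357) = -sqrt(-3756 + 6357) = -sqrt(2601) = -1*51 = -51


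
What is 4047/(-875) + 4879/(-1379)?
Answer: -1407134/172375 ≈ -8.1632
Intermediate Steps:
4047/(-875) + 4879/(-1379) = 4047*(-1/875) + 4879*(-1/1379) = -4047/875 - 697/197 = -1407134/172375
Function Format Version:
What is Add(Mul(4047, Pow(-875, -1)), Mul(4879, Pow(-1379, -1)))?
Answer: Rational(-1407134, 172375) ≈ -8.1632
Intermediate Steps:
Add(Mul(4047, Pow(-875, -1)), Mul(4879, Pow(-1379, -1))) = Add(Mul(4047, Rational(-1, 875)), Mul(4879, Rational(-1, 1379))) = Add(Rational(-4047, 875), Rational(-697, 197)) = Rational(-1407134, 172375)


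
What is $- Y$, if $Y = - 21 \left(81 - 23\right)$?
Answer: $1218$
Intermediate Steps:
$Y = -1218$ ($Y = \left(-21\right) 58 = -1218$)
$- Y = \left(-1\right) \left(-1218\right) = 1218$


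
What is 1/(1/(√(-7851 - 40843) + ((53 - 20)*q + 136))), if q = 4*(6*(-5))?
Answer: -3824 + I*√48694 ≈ -3824.0 + 220.67*I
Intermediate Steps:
q = -120 (q = 4*(-30) = -120)
1/(1/(√(-7851 - 40843) + ((53 - 20)*q + 136))) = 1/(1/(√(-7851 - 40843) + ((53 - 20)*(-120) + 136))) = 1/(1/(√(-48694) + (33*(-120) + 136))) = 1/(1/(I*√48694 + (-3960 + 136))) = 1/(1/(I*√48694 - 3824)) = 1/(1/(-3824 + I*√48694)) = -3824 + I*√48694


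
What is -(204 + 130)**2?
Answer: -111556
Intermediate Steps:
-(204 + 130)**2 = -1*334**2 = -1*111556 = -111556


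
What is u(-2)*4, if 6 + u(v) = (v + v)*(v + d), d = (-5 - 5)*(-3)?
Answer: -472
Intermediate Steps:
d = 30 (d = -10*(-3) = 30)
u(v) = -6 + 2*v*(30 + v) (u(v) = -6 + (v + v)*(v + 30) = -6 + (2*v)*(30 + v) = -6 + 2*v*(30 + v))
u(-2)*4 = (-6 + 2*(-2)² + 60*(-2))*4 = (-6 + 2*4 - 120)*4 = (-6 + 8 - 120)*4 = -118*4 = -472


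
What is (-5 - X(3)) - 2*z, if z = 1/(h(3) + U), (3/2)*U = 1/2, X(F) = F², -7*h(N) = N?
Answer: 7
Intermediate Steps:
h(N) = -N/7
U = ⅓ (U = (⅔)/2 = (⅔)*(½) = ⅓ ≈ 0.33333)
z = -21/2 (z = 1/(-⅐*3 + ⅓) = 1/(-3/7 + ⅓) = 1/(-2/21) = -21/2 ≈ -10.500)
(-5 - X(3)) - 2*z = (-5 - 1*3²) - 2*(-21/2) = (-5 - 1*9) + 21 = (-5 - 9) + 21 = -14 + 21 = 7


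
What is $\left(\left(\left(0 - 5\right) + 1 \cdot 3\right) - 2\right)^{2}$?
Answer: $16$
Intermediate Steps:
$\left(\left(\left(0 - 5\right) + 1 \cdot 3\right) - 2\right)^{2} = \left(\left(\left(0 - 5\right) + 3\right) - 2\right)^{2} = \left(\left(-5 + 3\right) - 2\right)^{2} = \left(-2 - 2\right)^{2} = \left(-4\right)^{2} = 16$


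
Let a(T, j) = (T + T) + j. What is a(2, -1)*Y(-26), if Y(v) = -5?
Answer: -15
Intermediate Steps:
a(T, j) = j + 2*T (a(T, j) = 2*T + j = j + 2*T)
a(2, -1)*Y(-26) = (-1 + 2*2)*(-5) = (-1 + 4)*(-5) = 3*(-5) = -15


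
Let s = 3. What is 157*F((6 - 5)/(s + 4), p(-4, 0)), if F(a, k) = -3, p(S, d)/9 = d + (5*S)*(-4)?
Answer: -471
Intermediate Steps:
p(S, d) = -180*S + 9*d (p(S, d) = 9*(d + (5*S)*(-4)) = 9*(d - 20*S) = -180*S + 9*d)
157*F((6 - 5)/(s + 4), p(-4, 0)) = 157*(-3) = -471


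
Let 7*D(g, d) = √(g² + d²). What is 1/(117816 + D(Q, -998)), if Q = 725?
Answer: 5772984/680148361315 - 7*√1521629/680148361315 ≈ 8.4751e-6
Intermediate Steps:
D(g, d) = √(d² + g²)/7 (D(g, d) = √(g² + d²)/7 = √(d² + g²)/7)
1/(117816 + D(Q, -998)) = 1/(117816 + √((-998)² + 725²)/7) = 1/(117816 + √(996004 + 525625)/7) = 1/(117816 + √1521629/7)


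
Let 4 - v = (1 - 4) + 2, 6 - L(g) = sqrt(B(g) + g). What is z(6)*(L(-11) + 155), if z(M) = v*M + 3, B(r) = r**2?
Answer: 5313 - 33*sqrt(110) ≈ 4966.9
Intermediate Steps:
L(g) = 6 - sqrt(g + g**2) (L(g) = 6 - sqrt(g**2 + g) = 6 - sqrt(g + g**2))
v = 5 (v = 4 - ((1 - 4) + 2) = 4 - (-3 + 2) = 4 - 1*(-1) = 4 + 1 = 5)
z(M) = 3 + 5*M (z(M) = 5*M + 3 = 3 + 5*M)
z(6)*(L(-11) + 155) = (3 + 5*6)*((6 - sqrt(-11*(1 - 11))) + 155) = (3 + 30)*((6 - sqrt(-11*(-10))) + 155) = 33*((6 - sqrt(110)) + 155) = 33*(161 - sqrt(110)) = 5313 - 33*sqrt(110)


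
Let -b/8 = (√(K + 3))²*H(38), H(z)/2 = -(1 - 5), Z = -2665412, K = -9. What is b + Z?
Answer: -2665028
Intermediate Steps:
H(z) = 8 (H(z) = 2*(-(1 - 5)) = 2*(-1*(-4)) = 2*4 = 8)
b = 384 (b = -8*(√(-9 + 3))²*8 = -8*(√(-6))²*8 = -8*(I*√6)²*8 = -(-48)*8 = -8*(-48) = 384)
b + Z = 384 - 2665412 = -2665028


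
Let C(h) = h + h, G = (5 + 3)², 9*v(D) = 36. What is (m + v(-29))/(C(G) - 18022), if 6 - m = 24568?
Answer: 12279/8947 ≈ 1.3724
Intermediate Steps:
m = -24562 (m = 6 - 1*24568 = 6 - 24568 = -24562)
v(D) = 4 (v(D) = (⅑)*36 = 4)
G = 64 (G = 8² = 64)
C(h) = 2*h
(m + v(-29))/(C(G) - 18022) = (-24562 + 4)/(2*64 - 18022) = -24558/(128 - 18022) = -24558/(-17894) = -24558*(-1/17894) = 12279/8947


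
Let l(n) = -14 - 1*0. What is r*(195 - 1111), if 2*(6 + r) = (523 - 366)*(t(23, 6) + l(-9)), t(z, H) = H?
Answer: 580744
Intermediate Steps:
l(n) = -14 (l(n) = -14 + 0 = -14)
r = -634 (r = -6 + ((523 - 366)*(6 - 14))/2 = -6 + (157*(-8))/2 = -6 + (½)*(-1256) = -6 - 628 = -634)
r*(195 - 1111) = -634*(195 - 1111) = -634*(-916) = 580744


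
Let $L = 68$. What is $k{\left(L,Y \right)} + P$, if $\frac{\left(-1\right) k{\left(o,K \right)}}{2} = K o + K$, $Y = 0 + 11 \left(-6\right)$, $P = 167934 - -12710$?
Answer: $189752$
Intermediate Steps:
$P = 180644$ ($P = 167934 + 12710 = 180644$)
$Y = -66$ ($Y = 0 - 66 = -66$)
$k{\left(o,K \right)} = - 2 K - 2 K o$ ($k{\left(o,K \right)} = - 2 \left(K o + K\right) = - 2 \left(K + K o\right) = - 2 K - 2 K o$)
$k{\left(L,Y \right)} + P = \left(-2\right) \left(-66\right) \left(1 + 68\right) + 180644 = \left(-2\right) \left(-66\right) 69 + 180644 = 9108 + 180644 = 189752$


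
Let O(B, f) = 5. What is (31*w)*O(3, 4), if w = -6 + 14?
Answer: 1240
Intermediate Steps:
w = 8
(31*w)*O(3, 4) = (31*8)*5 = 248*5 = 1240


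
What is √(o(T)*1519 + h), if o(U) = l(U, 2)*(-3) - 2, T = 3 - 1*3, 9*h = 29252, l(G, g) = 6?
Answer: 2*I*√61042/3 ≈ 164.71*I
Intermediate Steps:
h = 29252/9 (h = (⅑)*29252 = 29252/9 ≈ 3250.2)
T = 0 (T = 3 - 3 = 0)
o(U) = -20 (o(U) = 6*(-3) - 2 = -18 - 2 = -20)
√(o(T)*1519 + h) = √(-20*1519 + 29252/9) = √(-30380 + 29252/9) = √(-244168/9) = 2*I*√61042/3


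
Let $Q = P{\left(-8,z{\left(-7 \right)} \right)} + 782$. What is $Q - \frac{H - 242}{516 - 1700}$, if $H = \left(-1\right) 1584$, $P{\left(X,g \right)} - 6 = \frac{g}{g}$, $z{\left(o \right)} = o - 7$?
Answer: $\frac{466175}{592} \approx 787.46$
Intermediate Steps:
$z{\left(o \right)} = -7 + o$
$P{\left(X,g \right)} = 7$ ($P{\left(X,g \right)} = 6 + \frac{g}{g} = 6 + 1 = 7$)
$H = -1584$
$Q = 789$ ($Q = 7 + 782 = 789$)
$Q - \frac{H - 242}{516 - 1700} = 789 - \frac{-1584 - 242}{516 - 1700} = 789 - - \frac{1826}{-1184} = 789 - \left(-1826\right) \left(- \frac{1}{1184}\right) = 789 - \frac{913}{592} = \frac{466175}{592}$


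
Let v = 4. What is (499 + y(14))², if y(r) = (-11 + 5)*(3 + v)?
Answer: 208849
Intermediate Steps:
y(r) = -42 (y(r) = (-11 + 5)*(3 + 4) = -6*7 = -42)
(499 + y(14))² = (499 - 42)² = 457² = 208849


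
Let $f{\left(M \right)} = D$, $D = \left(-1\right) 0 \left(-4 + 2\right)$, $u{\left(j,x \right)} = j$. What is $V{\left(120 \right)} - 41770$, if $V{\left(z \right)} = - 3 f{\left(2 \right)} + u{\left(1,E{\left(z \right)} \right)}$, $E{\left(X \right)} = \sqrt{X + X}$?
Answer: $-41769$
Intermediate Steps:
$E{\left(X \right)} = \sqrt{2} \sqrt{X}$ ($E{\left(X \right)} = \sqrt{2 X} = \sqrt{2} \sqrt{X}$)
$D = 0$ ($D = 0 \left(-2\right) = 0$)
$f{\left(M \right)} = 0$
$V{\left(z \right)} = 1$ ($V{\left(z \right)} = \left(-3\right) 0 + 1 = 0 + 1 = 1$)
$V{\left(120 \right)} - 41770 = 1 - 41770 = -41769$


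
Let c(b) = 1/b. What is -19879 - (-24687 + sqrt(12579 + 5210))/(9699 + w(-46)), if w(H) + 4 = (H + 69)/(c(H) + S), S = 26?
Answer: -230300182492/11586583 - 1195*sqrt(17789)/11586583 ≈ -19876.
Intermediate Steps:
c(b) = 1/b
w(H) = -4 + (69 + H)/(26 + 1/H) (w(H) = -4 + (H + 69)/(1/H + 26) = -4 + (69 + H)/(26 + 1/H))
-19879 - (-24687 + sqrt(12579 + 5210))/(9699 + w(-46)) = -19879 - (-24687 + sqrt(12579 + 5210))/(9699 + (-4 - 1*(-46)*(35 - 1*(-46)))/(1 + 26*(-46))) = -19879 - (-24687 + sqrt(17789))/(9699 + (-4 - 1*(-46)*(35 + 46))/(1 - 1196)) = -19879 - (-24687 + sqrt(17789))/(9699 + (-4 - 1*(-46)*81)/(-1195)) = -19879 - (-24687 + sqrt(17789))/(9699 - (-4 + 3726)/1195) = -19879 - (-24687 + sqrt(17789))/(9699 - 1/1195*3722) = -19879 - (-24687 + sqrt(17789))/(9699 - 3722/1195) = -19879 - (-24687 + sqrt(17789))/11586583/1195 = -19879 - (-24687 + sqrt(17789))*1195/11586583 = -19879 - (-29500965/11586583 + 1195*sqrt(17789)/11586583) = -19879 + (29500965/11586583 - 1195*sqrt(17789)/11586583) = -230300182492/11586583 - 1195*sqrt(17789)/11586583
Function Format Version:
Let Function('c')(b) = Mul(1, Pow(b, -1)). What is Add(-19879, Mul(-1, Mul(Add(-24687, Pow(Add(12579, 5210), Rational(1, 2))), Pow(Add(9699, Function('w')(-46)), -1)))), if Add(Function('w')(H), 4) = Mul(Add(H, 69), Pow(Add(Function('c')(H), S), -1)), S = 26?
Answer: Add(Rational(-230300182492, 11586583), Mul(Rational(-1195, 11586583), Pow(17789, Rational(1, 2)))) ≈ -19876.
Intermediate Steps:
Function('c')(b) = Pow(b, -1)
Function('w')(H) = Add(-4, Mul(Pow(Add(26, Pow(H, -1)), -1), Add(69, H))) (Function('w')(H) = Add(-4, Mul(Add(H, 69), Pow(Add(Pow(H, -1), 26), -1))) = Add(-4, Mul(Add(69, H), Pow(Add(26, Pow(H, -1)), -1))) = Add(-4, Mul(Pow(Add(26, Pow(H, -1)), -1), Add(69, H))))
Add(-19879, Mul(-1, Mul(Add(-24687, Pow(Add(12579, 5210), Rational(1, 2))), Pow(Add(9699, Function('w')(-46)), -1)))) = Add(-19879, Mul(-1, Mul(Add(-24687, Pow(Add(12579, 5210), Rational(1, 2))), Pow(Add(9699, Mul(Pow(Add(1, Mul(26, -46)), -1), Add(-4, Mul(-1, -46, Add(35, Mul(-1, -46)))))), -1)))) = Add(-19879, Mul(-1, Mul(Add(-24687, Pow(17789, Rational(1, 2))), Pow(Add(9699, Mul(Pow(Add(1, -1196), -1), Add(-4, Mul(-1, -46, Add(35, 46))))), -1)))) = Add(-19879, Mul(-1, Mul(Add(-24687, Pow(17789, Rational(1, 2))), Pow(Add(9699, Mul(Pow(-1195, -1), Add(-4, Mul(-1, -46, 81)))), -1)))) = Add(-19879, Mul(-1, Mul(Add(-24687, Pow(17789, Rational(1, 2))), Pow(Add(9699, Mul(Rational(-1, 1195), Add(-4, 3726))), -1)))) = Add(-19879, Mul(-1, Mul(Add(-24687, Pow(17789, Rational(1, 2))), Pow(Add(9699, Mul(Rational(-1, 1195), 3722)), -1)))) = Add(-19879, Mul(-1, Mul(Add(-24687, Pow(17789, Rational(1, 2))), Pow(Add(9699, Rational(-3722, 1195)), -1)))) = Add(-19879, Mul(-1, Mul(Add(-24687, Pow(17789, Rational(1, 2))), Pow(Rational(11586583, 1195), -1)))) = Add(-19879, Mul(-1, Mul(Add(-24687, Pow(17789, Rational(1, 2))), Rational(1195, 11586583)))) = Add(-19879, Mul(-1, Add(Rational(-29500965, 11586583), Mul(Rational(1195, 11586583), Pow(17789, Rational(1, 2)))))) = Add(-19879, Add(Rational(29500965, 11586583), Mul(Rational(-1195, 11586583), Pow(17789, Rational(1, 2))))) = Add(Rational(-230300182492, 11586583), Mul(Rational(-1195, 11586583), Pow(17789, Rational(1, 2))))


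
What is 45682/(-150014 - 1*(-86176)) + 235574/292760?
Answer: 416177673/4672303220 ≈ 0.089073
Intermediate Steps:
45682/(-150014 - 1*(-86176)) + 235574/292760 = 45682/(-150014 + 86176) + 235574*(1/292760) = 45682/(-63838) + 117787/146380 = 45682*(-1/63838) + 117787/146380 = -22841/31919 + 117787/146380 = 416177673/4672303220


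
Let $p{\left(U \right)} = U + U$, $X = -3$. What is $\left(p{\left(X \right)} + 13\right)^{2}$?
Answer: $49$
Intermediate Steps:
$p{\left(U \right)} = 2 U$
$\left(p{\left(X \right)} + 13\right)^{2} = \left(2 \left(-3\right) + 13\right)^{2} = \left(-6 + 13\right)^{2} = 7^{2} = 49$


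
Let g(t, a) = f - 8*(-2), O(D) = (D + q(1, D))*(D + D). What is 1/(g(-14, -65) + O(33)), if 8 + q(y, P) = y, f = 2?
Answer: 1/1734 ≈ 0.00057670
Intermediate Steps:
q(y, P) = -8 + y
O(D) = 2*D*(-7 + D) (O(D) = (D + (-8 + 1))*(D + D) = (D - 7)*(2*D) = (-7 + D)*(2*D) = 2*D*(-7 + D))
g(t, a) = 18 (g(t, a) = 2 - 8*(-2) = 2 + 16 = 18)
1/(g(-14, -65) + O(33)) = 1/(18 + 2*33*(-7 + 33)) = 1/(18 + 2*33*26) = 1/(18 + 1716) = 1/1734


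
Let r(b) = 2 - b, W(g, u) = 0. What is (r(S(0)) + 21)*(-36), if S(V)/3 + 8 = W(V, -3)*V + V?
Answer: -1692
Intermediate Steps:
S(V) = -24 + 3*V (S(V) = -24 + 3*(0*V + V) = -24 + 3*(0 + V) = -24 + 3*V)
(r(S(0)) + 21)*(-36) = ((2 - (-24 + 3*0)) + 21)*(-36) = ((2 - (-24 + 0)) + 21)*(-36) = ((2 - 1*(-24)) + 21)*(-36) = ((2 + 24) + 21)*(-36) = (26 + 21)*(-36) = 47*(-36) = -1692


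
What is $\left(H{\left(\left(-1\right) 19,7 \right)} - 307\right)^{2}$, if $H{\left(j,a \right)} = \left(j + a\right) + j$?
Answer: $114244$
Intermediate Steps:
$H{\left(j,a \right)} = a + 2 j$ ($H{\left(j,a \right)} = \left(a + j\right) + j = a + 2 j$)
$\left(H{\left(\left(-1\right) 19,7 \right)} - 307\right)^{2} = \left(\left(7 + 2 \left(\left(-1\right) 19\right)\right) - 307\right)^{2} = \left(\left(7 + 2 \left(-19\right)\right) - 307\right)^{2} = \left(\left(7 - 38\right) - 307\right)^{2} = \left(-31 - 307\right)^{2} = \left(-338\right)^{2} = 114244$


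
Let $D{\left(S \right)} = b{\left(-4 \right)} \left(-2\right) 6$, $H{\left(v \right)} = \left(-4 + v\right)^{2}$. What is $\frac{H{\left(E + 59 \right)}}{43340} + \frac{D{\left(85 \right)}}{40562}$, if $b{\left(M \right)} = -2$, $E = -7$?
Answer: $\frac{11811876}{219744635} \approx 0.053753$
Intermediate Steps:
$D{\left(S \right)} = 24$ ($D{\left(S \right)} = \left(-2\right) \left(-2\right) 6 = 4 \cdot 6 = 24$)
$\frac{H{\left(E + 59 \right)}}{43340} + \frac{D{\left(85 \right)}}{40562} = \frac{\left(-4 + \left(-7 + 59\right)\right)^{2}}{43340} + \frac{24}{40562} = \left(-4 + 52\right)^{2} \cdot \frac{1}{43340} + 24 \cdot \frac{1}{40562} = 48^{2} \cdot \frac{1}{43340} + \frac{12}{20281} = 2304 \cdot \frac{1}{43340} + \frac{12}{20281} = \frac{576}{10835} + \frac{12}{20281} = \frac{11811876}{219744635}$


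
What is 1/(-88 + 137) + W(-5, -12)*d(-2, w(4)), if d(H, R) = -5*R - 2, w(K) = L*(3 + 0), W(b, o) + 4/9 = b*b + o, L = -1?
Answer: 71990/441 ≈ 163.24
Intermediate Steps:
W(b, o) = -4/9 + o + b² (W(b, o) = -4/9 + (b*b + o) = -4/9 + (b² + o) = -4/9 + (o + b²) = -4/9 + o + b²)
w(K) = -3 (w(K) = -(3 + 0) = -1*3 = -3)
d(H, R) = -2 - 5*R
1/(-88 + 137) + W(-5, -12)*d(-2, w(4)) = 1/(-88 + 137) + (-4/9 - 12 + (-5)²)*(-2 - 5*(-3)) = 1/49 + (-4/9 - 12 + 25)*(-2 + 15) = 1/49 + (113/9)*13 = 1/49 + 1469/9 = 71990/441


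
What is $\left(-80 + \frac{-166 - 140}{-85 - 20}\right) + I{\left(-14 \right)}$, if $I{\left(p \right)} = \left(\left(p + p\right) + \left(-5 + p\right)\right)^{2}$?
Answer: $\frac{74617}{35} \approx 2131.9$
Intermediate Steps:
$I{\left(p \right)} = \left(-5 + 3 p\right)^{2}$ ($I{\left(p \right)} = \left(2 p + \left(-5 + p\right)\right)^{2} = \left(-5 + 3 p\right)^{2}$)
$\left(-80 + \frac{-166 - 140}{-85 - 20}\right) + I{\left(-14 \right)} = \left(-80 + \frac{-166 - 140}{-85 - 20}\right) + \left(-5 + 3 \left(-14\right)\right)^{2} = \left(-80 - \frac{306}{-105}\right) + \left(-5 - 42\right)^{2} = \left(-80 - - \frac{102}{35}\right) + \left(-47\right)^{2} = \left(-80 + \frac{102}{35}\right) + 2209 = - \frac{2698}{35} + 2209 = \frac{74617}{35}$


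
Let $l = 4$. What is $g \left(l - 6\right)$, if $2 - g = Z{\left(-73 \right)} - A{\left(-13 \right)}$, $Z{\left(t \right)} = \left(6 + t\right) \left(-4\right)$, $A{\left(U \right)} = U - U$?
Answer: $532$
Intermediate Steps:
$A{\left(U \right)} = 0$
$Z{\left(t \right)} = -24 - 4 t$
$g = -266$ ($g = 2 - \left(\left(-24 - -292\right) - 0\right) = 2 - \left(\left(-24 + 292\right) + 0\right) = 2 - \left(268 + 0\right) = 2 - 268 = -266$)
$g \left(l - 6\right) = - 266 \left(4 - 6\right) = \left(-266\right) \left(-2\right) = 532$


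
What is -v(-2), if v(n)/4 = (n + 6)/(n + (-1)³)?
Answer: 16/3 ≈ 5.3333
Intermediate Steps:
v(n) = 4*(6 + n)/(-1 + n) (v(n) = 4*((n + 6)/(n + (-1)³)) = 4*((6 + n)/(n - 1)) = 4*((6 + n)/(-1 + n)) = 4*(6 + n)/(-1 + n))
-v(-2) = -4*(6 - 2)/(-1 - 2) = -4*4/(-3) = -4*(-1)*4/3 = -1*(-16/3) = 16/3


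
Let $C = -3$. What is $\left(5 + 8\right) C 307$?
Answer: $-11973$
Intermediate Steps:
$\left(5 + 8\right) C 307 = \left(5 + 8\right) \left(-3\right) 307 = 13 \left(-3\right) 307 = \left(-39\right) 307 = -11973$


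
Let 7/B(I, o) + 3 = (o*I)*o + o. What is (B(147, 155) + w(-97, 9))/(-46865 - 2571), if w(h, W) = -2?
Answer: 7063647/174599399572 ≈ 4.0456e-5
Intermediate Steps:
B(I, o) = 7/(-3 + o + I*o**2) (B(I, o) = 7/(-3 + ((o*I)*o + o)) = 7/(-3 + ((I*o)*o + o)) = 7/(-3 + (I*o**2 + o)) = 7/(-3 + (o + I*o**2)) = 7/(-3 + o + I*o**2))
(B(147, 155) + w(-97, 9))/(-46865 - 2571) = (7/(-3 + 155 + 147*155**2) - 2)/(-46865 - 2571) = (7/(-3 + 155 + 147*24025) - 2)/(-49436) = (7/(-3 + 155 + 3531675) - 2)*(-1/49436) = (7/3531827 - 2)*(-1/49436) = -7063647/3531827*(-1/49436) = 7063647/174599399572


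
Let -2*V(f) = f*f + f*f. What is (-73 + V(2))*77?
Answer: -5929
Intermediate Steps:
V(f) = -f² (V(f) = -(f*f + f*f)/2 = -(f² + f²)/2 = -f²)
(-73 + V(2))*77 = (-73 - 1*2²)*77 = (-73 - 1*4)*77 = (-73 - 4)*77 = -77*77 = -5929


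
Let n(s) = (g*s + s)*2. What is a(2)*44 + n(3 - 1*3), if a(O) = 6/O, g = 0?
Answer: 132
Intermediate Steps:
n(s) = 2*s (n(s) = (0*s + s)*2 = (0 + s)*2 = s*2 = 2*s)
a(2)*44 + n(3 - 1*3) = (6/2)*44 + 2*(3 - 1*3) = (6*(½))*44 + 2*(3 - 3) = 3*44 + 2*0 = 132 + 0 = 132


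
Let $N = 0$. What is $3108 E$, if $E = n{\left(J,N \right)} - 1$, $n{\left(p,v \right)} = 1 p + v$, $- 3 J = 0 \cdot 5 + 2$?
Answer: $-5180$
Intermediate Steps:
$J = - \frac{2}{3}$ ($J = - \frac{0 \cdot 5 + 2}{3} = - \frac{0 + 2}{3} = \left(- \frac{1}{3}\right) 2 = - \frac{2}{3} \approx -0.66667$)
$n{\left(p,v \right)} = p + v$
$E = - \frac{5}{3}$ ($E = \left(- \frac{2}{3} + 0\right) - 1 = - \frac{2}{3} - 1 = - \frac{5}{3} \approx -1.6667$)
$3108 E = 3108 \left(- \frac{5}{3}\right) = -5180$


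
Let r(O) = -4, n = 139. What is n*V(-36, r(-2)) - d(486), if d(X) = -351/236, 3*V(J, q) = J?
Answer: -393297/236 ≈ -1666.5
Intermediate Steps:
V(J, q) = J/3
d(X) = -351/236 (d(X) = -351*1/236 = -351/236)
n*V(-36, r(-2)) - d(486) = 139*((⅓)*(-36)) - 1*(-351/236) = 139*(-12) + 351/236 = -1668 + 351/236 = -393297/236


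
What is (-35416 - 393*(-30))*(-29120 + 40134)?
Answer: -260216764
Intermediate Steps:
(-35416 - 393*(-30))*(-29120 + 40134) = (-35416 + 11790)*11014 = -23626*11014 = -260216764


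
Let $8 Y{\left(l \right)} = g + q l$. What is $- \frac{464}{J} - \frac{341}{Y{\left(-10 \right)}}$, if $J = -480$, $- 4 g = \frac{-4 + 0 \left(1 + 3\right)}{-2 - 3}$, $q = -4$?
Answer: $- \frac{403429}{5970} \approx -67.576$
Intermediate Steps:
$g = - \frac{1}{5}$ ($g = - \frac{\left(-4 + 0 \left(1 + 3\right)\right) \frac{1}{-2 - 3}}{4} = - \frac{\left(-4 + 0 \cdot 4\right) \frac{1}{-5}}{4} = - \frac{\left(-4 + 0\right) \left(- \frac{1}{5}\right)}{4} = - \frac{\left(-4\right) \left(- \frac{1}{5}\right)}{4} = \left(- \frac{1}{4}\right) \frac{4}{5} = - \frac{1}{5} \approx -0.2$)
$Y{\left(l \right)} = - \frac{1}{40} - \frac{l}{2}$ ($Y{\left(l \right)} = \frac{- \frac{1}{5} - 4 l}{8} = - \frac{1}{40} - \frac{l}{2}$)
$- \frac{464}{J} - \frac{341}{Y{\left(-10 \right)}} = - \frac{464}{-480} - \frac{341}{- \frac{1}{40} - -5} = \left(-464\right) \left(- \frac{1}{480}\right) - \frac{341}{- \frac{1}{40} + 5} = \frac{29}{30} - \frac{341}{\frac{199}{40}} = \frac{29}{30} - \frac{13640}{199} = - \frac{403429}{5970}$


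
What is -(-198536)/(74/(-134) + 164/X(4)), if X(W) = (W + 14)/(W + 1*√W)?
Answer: 39905736/10877 ≈ 3668.8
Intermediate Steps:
X(W) = (14 + W)/(W + √W)
-(-198536)/(74/(-134) + 164/X(4)) = -(-198536)/(74/(-134) + 164/(((14 + 4)/(4 + √4)))) = -(-198536)/(74*(-1/134) + 164/((18/(4 + 2)))) = -(-198536)/(-37/67 + 164/((18/6))) = -(-198536)/(-37/67 + 164/(((⅙)*18))) = -(-198536)/(-37/67 + 164/3) = -(-198536)/10877/201 = -(-198536)*201/10877 = -1909*(-20904/10877) = 39905736/10877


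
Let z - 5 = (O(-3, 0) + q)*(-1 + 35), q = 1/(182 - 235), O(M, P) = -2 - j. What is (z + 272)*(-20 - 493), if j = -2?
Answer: -7513911/53 ≈ -1.4177e+5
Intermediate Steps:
O(M, P) = 0 (O(M, P) = -2 - 1*(-2) = -2 + 2 = 0)
q = -1/53 (q = 1/(-53) = -1/53 ≈ -0.018868)
z = 231/53 (z = 5 + (0 - 1/53)*(-1 + 35) = 5 - 1/53*34 = 5 - 34/53 = 231/53 ≈ 4.3585)
(z + 272)*(-20 - 493) = (231/53 + 272)*(-20 - 493) = (14647/53)*(-513) = -7513911/53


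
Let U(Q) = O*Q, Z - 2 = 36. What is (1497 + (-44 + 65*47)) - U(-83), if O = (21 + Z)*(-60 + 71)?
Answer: 58375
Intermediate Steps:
Z = 38 (Z = 2 + 36 = 38)
O = 649 (O = (21 + 38)*(-60 + 71) = 59*11 = 649)
U(Q) = 649*Q
(1497 + (-44 + 65*47)) - U(-83) = (1497 + (-44 + 65*47)) - 649*(-83) = (1497 + (-44 + 3055)) - 1*(-53867) = (1497 + 3011) + 53867 = 4508 + 53867 = 58375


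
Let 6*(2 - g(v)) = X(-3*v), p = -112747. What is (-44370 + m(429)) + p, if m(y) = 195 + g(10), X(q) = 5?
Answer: -941525/6 ≈ -1.5692e+5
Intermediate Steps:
g(v) = 7/6 (g(v) = 2 - 1/6*5 = 2 - 5/6 = 7/6)
m(y) = 1177/6 (m(y) = 195 + 7/6 = 1177/6)
(-44370 + m(429)) + p = (-44370 + 1177/6) - 112747 = -265043/6 - 112747 = -941525/6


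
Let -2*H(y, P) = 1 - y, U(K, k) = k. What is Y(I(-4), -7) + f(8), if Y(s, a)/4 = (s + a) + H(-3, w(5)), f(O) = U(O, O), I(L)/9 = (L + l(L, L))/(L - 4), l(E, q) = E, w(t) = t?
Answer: 8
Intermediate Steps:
H(y, P) = -1/2 + y/2 (H(y, P) = -(1 - y)/2 = -1/2 + y/2)
I(L) = 18*L/(-4 + L) (I(L) = 9*((L + L)/(L - 4)) = 9*((2*L)/(-4 + L)) = 9*(2*L/(-4 + L)) = 18*L/(-4 + L))
f(O) = O
Y(s, a) = -8 + 4*a + 4*s (Y(s, a) = 4*((s + a) + (-1/2 + (1/2)*(-3))) = 4*((a + s) + (-1/2 - 3/2)) = 4*((a + s) - 2) = 4*(-2 + a + s) = -8 + 4*a + 4*s)
Y(I(-4), -7) + f(8) = (-8 + 4*(-7) + 4*(18*(-4)/(-4 - 4))) + 8 = (-8 - 28 + 4*(18*(-4)/(-8))) + 8 = (-8 - 28 + 4*(18*(-4)*(-1/8))) + 8 = (-8 - 28 + 4*9) + 8 = (-8 - 28 + 36) + 8 = 0 + 8 = 8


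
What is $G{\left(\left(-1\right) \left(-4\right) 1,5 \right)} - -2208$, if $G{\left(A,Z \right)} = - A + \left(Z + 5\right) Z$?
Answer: $2254$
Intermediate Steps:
$G{\left(A,Z \right)} = - A + Z \left(5 + Z\right)$ ($G{\left(A,Z \right)} = - A + \left(5 + Z\right) Z = - A + Z \left(5 + Z\right)$)
$G{\left(\left(-1\right) \left(-4\right) 1,5 \right)} - -2208 = \left(5^{2} - \left(-1\right) \left(-4\right) 1 + 5 \cdot 5\right) - -2208 = \left(25 - 4 \cdot 1 + 25\right) + 2208 = \left(25 - 4 + 25\right) + 2208 = 46 + 2208 = 2254$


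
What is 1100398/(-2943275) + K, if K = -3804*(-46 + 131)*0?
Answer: -1100398/2943275 ≈ -0.37387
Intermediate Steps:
K = 0 (K = -323340*0 = -3804*0 = 0)
1100398/(-2943275) + K = 1100398/(-2943275) + 0 = 1100398*(-1/2943275) + 0 = -1100398/2943275 + 0 = -1100398/2943275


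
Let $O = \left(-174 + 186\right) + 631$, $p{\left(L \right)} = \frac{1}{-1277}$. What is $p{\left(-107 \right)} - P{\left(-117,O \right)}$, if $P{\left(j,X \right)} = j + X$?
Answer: $- \frac{671703}{1277} \approx -526.0$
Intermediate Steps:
$p{\left(L \right)} = - \frac{1}{1277}$
$O = 643$ ($O = 12 + 631 = 643$)
$P{\left(j,X \right)} = X + j$
$p{\left(-107 \right)} - P{\left(-117,O \right)} = - \frac{1}{1277} - \left(643 - 117\right) = - \frac{1}{1277} - 526 = - \frac{671703}{1277}$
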